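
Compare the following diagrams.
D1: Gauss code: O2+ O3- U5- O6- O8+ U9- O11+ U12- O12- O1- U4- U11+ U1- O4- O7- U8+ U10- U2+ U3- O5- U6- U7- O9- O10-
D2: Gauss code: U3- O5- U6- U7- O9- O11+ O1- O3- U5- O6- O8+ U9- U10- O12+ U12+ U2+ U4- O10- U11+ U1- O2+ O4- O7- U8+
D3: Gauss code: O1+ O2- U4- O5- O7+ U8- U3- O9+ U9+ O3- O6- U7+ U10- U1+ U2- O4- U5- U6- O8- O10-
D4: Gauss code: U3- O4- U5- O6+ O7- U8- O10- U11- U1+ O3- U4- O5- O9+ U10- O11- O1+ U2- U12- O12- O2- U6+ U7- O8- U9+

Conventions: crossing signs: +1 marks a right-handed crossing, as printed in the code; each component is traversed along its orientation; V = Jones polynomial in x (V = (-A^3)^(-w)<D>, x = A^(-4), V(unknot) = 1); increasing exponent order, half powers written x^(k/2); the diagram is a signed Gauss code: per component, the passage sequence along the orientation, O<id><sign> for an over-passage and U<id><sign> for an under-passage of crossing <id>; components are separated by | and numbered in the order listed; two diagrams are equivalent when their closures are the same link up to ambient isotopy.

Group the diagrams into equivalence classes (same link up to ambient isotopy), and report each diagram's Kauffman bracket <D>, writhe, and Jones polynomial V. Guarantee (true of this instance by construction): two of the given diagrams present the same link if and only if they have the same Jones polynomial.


equivalence classes: {D1, D2, D3, D4}
D1 (bracket A^-14 - A^-10 + 2A^-6 - A^-2 + A^2 - A^6; 12 crossings at w = -6): V = -x^-6 + x^-5 - x^-4 + 2x^-3 - x^-2 + x^-1
V(D2) = -x^-6 + x^-5 - x^-4 + 2x^-3 - x^-2 + x^-1  (w -4, c 12, <D> = A^-8 - A^-4 + 2 - A^4 + A^8 - A^12)
D3 (bracket A^-8 - A^-4 + 2 - A^4 + A^8 - A^12; 10 crossings at w = -4): V = -x^-6 + x^-5 - x^-4 + 2x^-3 - x^-2 + x^-1
V(D4) = -x^-6 + x^-5 - x^-4 + 2x^-3 - x^-2 + x^-1  (w -6, c 12, <D> = A^-14 - A^-10 + 2A^-6 - A^-2 + A^2 - A^6)
key observation: all 4 diagrams share one V(x), hence one class


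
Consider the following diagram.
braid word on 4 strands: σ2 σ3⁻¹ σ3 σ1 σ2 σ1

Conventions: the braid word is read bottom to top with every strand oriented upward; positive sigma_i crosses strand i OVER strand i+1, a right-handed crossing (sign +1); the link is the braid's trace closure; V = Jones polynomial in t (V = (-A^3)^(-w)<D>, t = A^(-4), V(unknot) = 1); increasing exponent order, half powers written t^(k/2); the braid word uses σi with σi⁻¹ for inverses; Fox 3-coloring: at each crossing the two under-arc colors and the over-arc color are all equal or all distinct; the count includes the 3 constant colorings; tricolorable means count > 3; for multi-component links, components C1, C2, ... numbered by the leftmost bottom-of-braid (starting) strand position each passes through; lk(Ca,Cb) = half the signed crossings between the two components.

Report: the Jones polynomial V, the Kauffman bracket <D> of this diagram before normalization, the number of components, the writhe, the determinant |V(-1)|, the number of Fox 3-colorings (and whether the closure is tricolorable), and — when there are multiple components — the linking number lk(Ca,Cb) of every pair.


V(t) = -t^(1/2) - t^(3/2) - t^(5/2) + t^(9/2)
bracket: A^-6 - A^2 - A^6 - A^10, w = +4
2 components, writhe +4, over 6 crossings
lk(C1,C2) = 0
det 0, colorings 27 of 3^7 — tricolorable
observation: the 1 component pair carries total linking 0


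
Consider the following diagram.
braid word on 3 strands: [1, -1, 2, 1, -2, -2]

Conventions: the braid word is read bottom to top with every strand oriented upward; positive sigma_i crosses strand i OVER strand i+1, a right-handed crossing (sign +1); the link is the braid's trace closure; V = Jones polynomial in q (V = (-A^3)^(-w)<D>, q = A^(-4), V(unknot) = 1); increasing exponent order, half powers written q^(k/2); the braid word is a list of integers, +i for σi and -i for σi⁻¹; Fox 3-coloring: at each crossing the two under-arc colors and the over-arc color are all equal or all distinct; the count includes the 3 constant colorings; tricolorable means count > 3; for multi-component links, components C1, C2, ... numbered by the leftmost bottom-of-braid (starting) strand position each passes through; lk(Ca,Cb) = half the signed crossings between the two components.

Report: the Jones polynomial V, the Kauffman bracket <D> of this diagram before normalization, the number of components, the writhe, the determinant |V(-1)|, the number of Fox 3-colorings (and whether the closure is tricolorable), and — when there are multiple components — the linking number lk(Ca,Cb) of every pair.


Jones polynomial: V(q) = 1
<D> = 1; writhe 0
components 1, writhe 0 (6 crossings)
3-colorings: 3 of 3^6, det 1 — not tricolorable
note: |V(-1)| = 1: so not tricolorable, since 3 does not divide 1


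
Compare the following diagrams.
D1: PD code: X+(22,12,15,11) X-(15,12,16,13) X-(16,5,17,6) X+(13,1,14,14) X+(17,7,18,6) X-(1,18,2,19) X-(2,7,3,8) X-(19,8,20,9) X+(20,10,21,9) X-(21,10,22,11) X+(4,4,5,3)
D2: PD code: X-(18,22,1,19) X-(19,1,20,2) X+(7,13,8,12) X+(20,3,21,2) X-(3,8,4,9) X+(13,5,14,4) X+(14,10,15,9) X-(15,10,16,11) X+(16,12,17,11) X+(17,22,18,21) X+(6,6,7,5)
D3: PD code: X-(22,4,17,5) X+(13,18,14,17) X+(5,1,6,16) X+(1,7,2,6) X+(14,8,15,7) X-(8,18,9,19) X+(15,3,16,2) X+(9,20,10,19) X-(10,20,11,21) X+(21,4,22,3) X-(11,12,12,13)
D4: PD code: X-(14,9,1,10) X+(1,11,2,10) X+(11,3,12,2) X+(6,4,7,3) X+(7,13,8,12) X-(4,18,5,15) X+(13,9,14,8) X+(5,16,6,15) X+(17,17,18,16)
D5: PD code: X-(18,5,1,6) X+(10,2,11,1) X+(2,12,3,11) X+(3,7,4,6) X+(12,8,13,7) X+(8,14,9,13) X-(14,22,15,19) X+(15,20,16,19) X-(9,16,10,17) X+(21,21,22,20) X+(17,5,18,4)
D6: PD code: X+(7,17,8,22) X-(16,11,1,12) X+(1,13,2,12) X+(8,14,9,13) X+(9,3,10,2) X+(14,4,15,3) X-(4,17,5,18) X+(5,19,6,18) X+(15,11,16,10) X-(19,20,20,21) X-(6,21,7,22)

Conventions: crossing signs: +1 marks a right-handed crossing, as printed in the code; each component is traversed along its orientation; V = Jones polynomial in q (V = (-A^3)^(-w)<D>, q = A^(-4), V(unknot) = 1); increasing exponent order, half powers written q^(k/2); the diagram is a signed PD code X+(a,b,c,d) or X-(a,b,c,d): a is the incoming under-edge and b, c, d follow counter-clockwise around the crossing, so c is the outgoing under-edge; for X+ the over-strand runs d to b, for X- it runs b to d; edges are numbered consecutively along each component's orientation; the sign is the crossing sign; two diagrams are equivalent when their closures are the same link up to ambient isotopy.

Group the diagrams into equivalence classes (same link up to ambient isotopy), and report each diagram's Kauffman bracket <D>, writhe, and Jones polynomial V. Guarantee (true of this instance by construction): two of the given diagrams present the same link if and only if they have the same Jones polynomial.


classes: {D1} | {D2} | {D3, D4, D5, D6}
V(D1) = -q^(-5/2) - q^(-1/2)  [11 crossings, <D> = A^-1 + A^7, w = -1]
V(D2) = -q^(-1/2) - q^(1/2)  (w +3, c 11, <D> = A^7 + A^11)
V(D3) = -q^(1/2) - q^(3/2) - q^(5/2) + q^(9/2)  [11 crossings, <D> = -A^-9 + A^-1 + A^3 + A^7, w = +3]
V(D4) = -q^(1/2) - q^(3/2) - q^(5/2) + q^(9/2)  [9 crossings, <D> = -A^-3 + A^5 + A^9 + A^13, w = +5]
D5 (bracket -A^-3 + A^5 + A^9 + A^13; 11 crossings at w = +5): V = -q^(1/2) - q^(3/2) - q^(5/2) + q^(9/2)
D6 (bracket -A^-9 + A^-1 + A^3 + A^7; 11 crossings at w = +3): V = -q^(1/2) - q^(3/2) - q^(5/2) + q^(9/2)
note: comparing 6 Jones polynomials yields 3 groups


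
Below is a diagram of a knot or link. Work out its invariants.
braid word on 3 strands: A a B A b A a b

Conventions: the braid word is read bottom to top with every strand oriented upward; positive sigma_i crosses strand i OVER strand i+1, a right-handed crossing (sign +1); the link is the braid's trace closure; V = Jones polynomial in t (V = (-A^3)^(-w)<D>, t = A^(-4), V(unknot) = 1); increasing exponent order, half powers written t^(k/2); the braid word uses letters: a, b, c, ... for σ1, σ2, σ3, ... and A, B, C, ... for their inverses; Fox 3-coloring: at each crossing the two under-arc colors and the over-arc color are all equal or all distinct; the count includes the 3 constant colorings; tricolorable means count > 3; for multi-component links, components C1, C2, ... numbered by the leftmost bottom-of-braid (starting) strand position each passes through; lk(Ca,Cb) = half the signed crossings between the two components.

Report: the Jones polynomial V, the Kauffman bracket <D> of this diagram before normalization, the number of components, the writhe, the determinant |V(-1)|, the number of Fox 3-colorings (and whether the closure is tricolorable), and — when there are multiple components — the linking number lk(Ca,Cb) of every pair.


V(t) = 1
bracket: 1, w = 0
1 component, writhe 0, over 8 crossings
det 1, colorings 3 of 3^8 — not tricolorable
observation: free reduction leaves σ2⁻¹ σ1⁻¹ σ2 σ2 of the original 8 letters


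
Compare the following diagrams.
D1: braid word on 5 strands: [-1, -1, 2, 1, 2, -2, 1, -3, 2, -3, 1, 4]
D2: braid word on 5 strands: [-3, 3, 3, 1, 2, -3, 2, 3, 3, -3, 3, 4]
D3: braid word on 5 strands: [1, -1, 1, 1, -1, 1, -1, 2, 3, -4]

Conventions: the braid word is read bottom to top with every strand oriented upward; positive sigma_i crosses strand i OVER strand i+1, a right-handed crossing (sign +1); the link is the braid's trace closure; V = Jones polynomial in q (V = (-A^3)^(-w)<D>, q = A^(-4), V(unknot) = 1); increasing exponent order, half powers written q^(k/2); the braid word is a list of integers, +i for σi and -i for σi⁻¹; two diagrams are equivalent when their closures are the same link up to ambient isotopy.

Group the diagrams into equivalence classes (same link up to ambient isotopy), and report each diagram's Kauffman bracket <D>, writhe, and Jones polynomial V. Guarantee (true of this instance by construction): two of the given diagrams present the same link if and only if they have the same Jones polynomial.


equivalence classes: {D1} | {D2} | {D3}
D1 (bracket A^-10 - A^-6 + A^-2 - 2A^2 + 2A^6 - A^10 + A^14; 12 crossings at w = +2): V = q^-2 - q^-1 + 2 - 2q + q^2 - q^3 + q^4
V(D2) = q - q^2 + 2q^3 - q^4 + q^5 - q^6  [12 crossings, <D> = -A^-6 + A^-2 - A^2 + 2A^6 - A^10 + A^14, w = +6]
D3 (bracket A^6; 10 crossings at w = +2): V = 1
key observation: V(q) takes 3 values over 3 diagrams, fixing the grouping


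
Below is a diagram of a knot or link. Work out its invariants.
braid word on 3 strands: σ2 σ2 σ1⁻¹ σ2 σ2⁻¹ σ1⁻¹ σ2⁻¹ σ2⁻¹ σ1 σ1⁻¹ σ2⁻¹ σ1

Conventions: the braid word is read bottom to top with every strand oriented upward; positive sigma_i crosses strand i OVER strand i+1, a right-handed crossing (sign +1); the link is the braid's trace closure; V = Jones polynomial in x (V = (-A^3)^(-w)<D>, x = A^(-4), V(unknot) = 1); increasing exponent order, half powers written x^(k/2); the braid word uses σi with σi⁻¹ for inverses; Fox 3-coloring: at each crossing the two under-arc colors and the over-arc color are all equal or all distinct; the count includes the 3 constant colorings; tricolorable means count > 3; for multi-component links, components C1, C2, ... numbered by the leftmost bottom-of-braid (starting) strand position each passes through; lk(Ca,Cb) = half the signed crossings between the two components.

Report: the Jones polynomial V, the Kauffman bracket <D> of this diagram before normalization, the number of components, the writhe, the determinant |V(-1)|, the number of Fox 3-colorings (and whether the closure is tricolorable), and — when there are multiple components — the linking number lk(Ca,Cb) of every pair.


V(x) = x^-5 - 2x^-4 + 2x^-3 - 2x^-2 + 2x^-1 - 1 + x
bracket: A^-10 - A^-6 + 2A^-2 - 2A^2 + 2A^6 - 2A^10 + A^14, w = -2
1 component, writhe -2, over 12 crossings
det 11, colorings 3 of 3^12 — not tricolorable
observation: V spans 6 powers of x: at least 6 crossings in any diagram


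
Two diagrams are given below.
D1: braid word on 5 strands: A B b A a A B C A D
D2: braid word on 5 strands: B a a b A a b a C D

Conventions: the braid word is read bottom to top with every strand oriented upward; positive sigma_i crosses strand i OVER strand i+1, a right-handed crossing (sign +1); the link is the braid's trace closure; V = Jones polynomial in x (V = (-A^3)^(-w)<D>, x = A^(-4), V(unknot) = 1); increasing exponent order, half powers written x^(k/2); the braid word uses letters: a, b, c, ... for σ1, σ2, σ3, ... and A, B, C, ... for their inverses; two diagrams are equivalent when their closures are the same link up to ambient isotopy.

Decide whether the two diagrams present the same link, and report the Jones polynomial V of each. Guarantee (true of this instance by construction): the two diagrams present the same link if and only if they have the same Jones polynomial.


same link: no
V(D1) = -x^-4 + x^-3 + x^-1  [10 crossings, <D> = A^-14 + A^-6 - A^-2, w = -6]
D2 (bracket -A^-18 + A^-14 - A^-10 + 2A^-6 - A^-2 + A^2; 10 crossings at w = +2): V = x - x^2 + 2x^3 - x^4 + x^5 - x^6
note: comparing 2 Jones polynomials yields 2 groups


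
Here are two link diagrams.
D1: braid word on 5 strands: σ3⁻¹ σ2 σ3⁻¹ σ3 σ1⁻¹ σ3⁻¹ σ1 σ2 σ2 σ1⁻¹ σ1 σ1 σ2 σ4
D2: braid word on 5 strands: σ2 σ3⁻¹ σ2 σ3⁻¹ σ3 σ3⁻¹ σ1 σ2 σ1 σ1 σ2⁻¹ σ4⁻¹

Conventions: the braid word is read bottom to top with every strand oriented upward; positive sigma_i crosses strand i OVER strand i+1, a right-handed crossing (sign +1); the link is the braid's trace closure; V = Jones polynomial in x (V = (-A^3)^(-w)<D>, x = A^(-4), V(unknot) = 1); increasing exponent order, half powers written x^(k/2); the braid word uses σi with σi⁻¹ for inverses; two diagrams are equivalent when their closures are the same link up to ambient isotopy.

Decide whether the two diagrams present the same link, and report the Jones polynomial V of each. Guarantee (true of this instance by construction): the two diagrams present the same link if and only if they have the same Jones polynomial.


same link: yes
V(D1) = x^-1 - 1 + 2x - 2x^2 + 2x^3 - 2x^4 + x^5  [14 crossings, <D> = A^-8 - 2A^-4 + 2 - 2A^4 + 2A^8 - A^12 + A^16, w = +4]
D2 (bracket A^-14 - 2A^-10 + 2A^-6 - 2A^-2 + 2A^2 - A^6 + A^10; 12 crossings at w = +2): V = x^-1 - 1 + 2x - 2x^2 + 2x^3 - 2x^4 + x^5
note: D2 (12 crossings) and D1 (14) are Markov-related braid presentations


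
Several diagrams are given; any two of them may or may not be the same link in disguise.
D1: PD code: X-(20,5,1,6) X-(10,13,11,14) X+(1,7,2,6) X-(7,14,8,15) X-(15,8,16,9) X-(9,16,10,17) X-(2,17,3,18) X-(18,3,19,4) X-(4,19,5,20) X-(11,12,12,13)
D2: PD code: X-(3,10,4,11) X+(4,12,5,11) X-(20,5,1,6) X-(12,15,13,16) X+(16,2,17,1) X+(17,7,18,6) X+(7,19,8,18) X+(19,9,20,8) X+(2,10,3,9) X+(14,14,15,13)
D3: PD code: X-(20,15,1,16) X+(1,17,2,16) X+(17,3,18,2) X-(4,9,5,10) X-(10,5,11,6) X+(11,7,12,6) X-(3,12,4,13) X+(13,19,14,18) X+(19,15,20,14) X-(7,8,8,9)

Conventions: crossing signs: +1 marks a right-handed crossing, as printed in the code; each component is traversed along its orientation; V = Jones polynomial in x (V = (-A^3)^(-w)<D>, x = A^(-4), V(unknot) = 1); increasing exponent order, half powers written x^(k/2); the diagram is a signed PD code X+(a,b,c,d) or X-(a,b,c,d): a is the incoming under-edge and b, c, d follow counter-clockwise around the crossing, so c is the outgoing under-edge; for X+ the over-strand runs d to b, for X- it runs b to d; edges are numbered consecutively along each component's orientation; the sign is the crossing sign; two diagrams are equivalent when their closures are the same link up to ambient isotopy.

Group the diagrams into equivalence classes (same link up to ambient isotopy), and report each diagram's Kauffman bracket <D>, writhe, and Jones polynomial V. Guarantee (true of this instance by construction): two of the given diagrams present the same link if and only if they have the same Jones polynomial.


equivalence classes: {D1} | {D2} | {D3}
D1 (bracket A^-16 + 2A^-8 - 2A^-4 + 1 - 2A^4 + A^8; 10 crossings at w = -8): V = x^-8 - 2x^-7 + x^-6 - 2x^-5 + 2x^-4 + x^-2
V(D2) = x - x^2 + 2x^3 - x^4 + x^5 - x^6  (w +4, c 10, <D> = -A^-12 + A^-8 - A^-4 + 2 - A^4 + A^8)
V(D3) = x + x^3 - x^4  [10 crossings, <D> = -A^-16 + A^-12 + A^-4, w = 0]
key observation: V(x) takes 3 values over 3 diagrams, fixing the grouping


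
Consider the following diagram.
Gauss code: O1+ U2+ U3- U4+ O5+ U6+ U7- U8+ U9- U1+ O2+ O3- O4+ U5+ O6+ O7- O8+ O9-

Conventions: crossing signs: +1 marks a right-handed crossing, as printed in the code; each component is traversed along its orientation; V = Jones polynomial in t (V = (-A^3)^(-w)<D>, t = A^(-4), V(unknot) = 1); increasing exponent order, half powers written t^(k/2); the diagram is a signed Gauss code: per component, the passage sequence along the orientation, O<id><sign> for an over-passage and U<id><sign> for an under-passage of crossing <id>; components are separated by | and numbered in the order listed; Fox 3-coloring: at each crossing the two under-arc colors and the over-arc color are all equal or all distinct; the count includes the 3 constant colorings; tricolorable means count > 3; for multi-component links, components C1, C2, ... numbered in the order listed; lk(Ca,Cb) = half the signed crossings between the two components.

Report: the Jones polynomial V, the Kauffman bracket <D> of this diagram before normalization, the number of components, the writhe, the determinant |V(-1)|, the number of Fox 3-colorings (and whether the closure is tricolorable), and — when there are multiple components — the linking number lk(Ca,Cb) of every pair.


V(t) = t + t^3 - t^4
bracket: A^-7 - A^-3 - A^5, w = +3
1 component, writhe +3, over 9 crossings
det 3, colorings 9 of 3^9 — tricolorable
observation: V spans 3 powers of t: at least 3 crossings in any diagram


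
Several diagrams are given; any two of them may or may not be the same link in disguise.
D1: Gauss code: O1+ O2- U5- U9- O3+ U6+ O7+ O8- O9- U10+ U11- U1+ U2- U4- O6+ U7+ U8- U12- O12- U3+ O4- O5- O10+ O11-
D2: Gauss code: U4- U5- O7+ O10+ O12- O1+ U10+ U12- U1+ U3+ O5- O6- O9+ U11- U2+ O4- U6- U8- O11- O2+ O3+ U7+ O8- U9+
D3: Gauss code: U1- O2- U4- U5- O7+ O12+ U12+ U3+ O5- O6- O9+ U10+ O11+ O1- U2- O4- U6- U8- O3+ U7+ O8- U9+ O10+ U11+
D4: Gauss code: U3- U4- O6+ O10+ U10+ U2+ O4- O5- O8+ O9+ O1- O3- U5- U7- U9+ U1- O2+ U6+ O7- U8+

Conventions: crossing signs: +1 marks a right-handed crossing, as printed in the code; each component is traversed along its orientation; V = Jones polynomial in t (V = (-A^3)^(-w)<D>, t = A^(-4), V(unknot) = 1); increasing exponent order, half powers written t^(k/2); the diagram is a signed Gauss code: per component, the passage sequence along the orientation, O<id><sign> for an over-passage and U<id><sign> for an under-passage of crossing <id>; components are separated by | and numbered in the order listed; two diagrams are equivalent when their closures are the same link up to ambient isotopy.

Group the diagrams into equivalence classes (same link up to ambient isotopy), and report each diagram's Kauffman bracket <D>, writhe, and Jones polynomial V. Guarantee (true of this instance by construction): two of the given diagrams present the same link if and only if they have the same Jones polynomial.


grouping into links: {D1, D2, D3, D4}
V(D1) = t^-2 - t^-1 + 1 - t + t^2  (w -2, c 12, <D> = A^-14 - A^-10 + A^-6 - A^-2 + A^2)
V(D2) = t^-2 - t^-1 + 1 - t + t^2  [12 crossings, <D> = A^-8 - A^-4 + 1 - A^4 + A^8, w = 0]
V(D3) = t^-2 - t^-1 + 1 - t + t^2  [12 crossings, <D> = A^-8 - A^-4 + 1 - A^4 + A^8, w = 0]
D4 (bracket A^-8 - A^-4 + 1 - A^4 + A^8; 10 crossings at w = 0): V = t^-2 - t^-1 + 1 - t + t^2
key observation: one V(t) for all 4 diagrams — one class (guaranteed)


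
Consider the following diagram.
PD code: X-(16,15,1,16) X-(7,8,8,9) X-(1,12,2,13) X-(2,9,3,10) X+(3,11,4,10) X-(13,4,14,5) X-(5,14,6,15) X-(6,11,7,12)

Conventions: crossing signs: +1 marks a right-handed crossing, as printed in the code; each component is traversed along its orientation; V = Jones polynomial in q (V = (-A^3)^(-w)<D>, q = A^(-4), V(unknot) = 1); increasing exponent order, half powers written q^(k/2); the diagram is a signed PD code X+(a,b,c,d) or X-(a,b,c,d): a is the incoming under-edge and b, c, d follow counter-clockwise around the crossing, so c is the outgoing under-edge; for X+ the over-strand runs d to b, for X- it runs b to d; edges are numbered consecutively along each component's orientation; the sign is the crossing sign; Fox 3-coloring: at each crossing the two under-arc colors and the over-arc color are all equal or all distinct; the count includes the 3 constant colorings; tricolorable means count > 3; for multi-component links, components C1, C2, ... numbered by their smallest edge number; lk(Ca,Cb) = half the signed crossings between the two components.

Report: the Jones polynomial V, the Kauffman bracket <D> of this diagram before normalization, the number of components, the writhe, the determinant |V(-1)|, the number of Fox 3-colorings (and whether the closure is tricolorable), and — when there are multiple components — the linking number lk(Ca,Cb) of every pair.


Jones polynomial: V(q) = -q^-4 + q^-3 + q^-1
<D> = A^-14 + A^-6 - A^-2; writhe -6
components 1, writhe -6 (8 crossings)
3-colorings: 9 of 3^8, det 3 — tricolorable
note: |V(-1)| = 3: so tricolorable, since 3 divides 3


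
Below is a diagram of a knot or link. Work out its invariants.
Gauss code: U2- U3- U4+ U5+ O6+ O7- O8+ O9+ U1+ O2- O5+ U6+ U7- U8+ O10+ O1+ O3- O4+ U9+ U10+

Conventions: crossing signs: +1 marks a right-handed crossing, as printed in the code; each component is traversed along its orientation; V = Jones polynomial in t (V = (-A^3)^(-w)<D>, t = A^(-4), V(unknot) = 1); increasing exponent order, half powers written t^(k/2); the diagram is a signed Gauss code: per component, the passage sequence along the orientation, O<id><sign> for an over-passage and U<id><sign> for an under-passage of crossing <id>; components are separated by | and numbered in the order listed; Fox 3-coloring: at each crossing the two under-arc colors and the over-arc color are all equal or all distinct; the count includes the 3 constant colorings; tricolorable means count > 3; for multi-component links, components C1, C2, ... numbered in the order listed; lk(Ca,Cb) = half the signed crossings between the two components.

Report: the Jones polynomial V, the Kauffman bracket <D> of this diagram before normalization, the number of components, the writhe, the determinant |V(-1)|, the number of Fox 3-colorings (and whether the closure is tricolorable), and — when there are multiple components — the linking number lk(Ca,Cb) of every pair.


Jones polynomial: V(t) = t + t^3 - t^4
<D> = -A^-4 + 1 + A^8; writhe +4
components 1, writhe +4 (10 crossings)
3-colorings: 9 of 3^10, det 3 — tricolorable
note: V spans 3 powers of t: at least 3 crossings in any diagram


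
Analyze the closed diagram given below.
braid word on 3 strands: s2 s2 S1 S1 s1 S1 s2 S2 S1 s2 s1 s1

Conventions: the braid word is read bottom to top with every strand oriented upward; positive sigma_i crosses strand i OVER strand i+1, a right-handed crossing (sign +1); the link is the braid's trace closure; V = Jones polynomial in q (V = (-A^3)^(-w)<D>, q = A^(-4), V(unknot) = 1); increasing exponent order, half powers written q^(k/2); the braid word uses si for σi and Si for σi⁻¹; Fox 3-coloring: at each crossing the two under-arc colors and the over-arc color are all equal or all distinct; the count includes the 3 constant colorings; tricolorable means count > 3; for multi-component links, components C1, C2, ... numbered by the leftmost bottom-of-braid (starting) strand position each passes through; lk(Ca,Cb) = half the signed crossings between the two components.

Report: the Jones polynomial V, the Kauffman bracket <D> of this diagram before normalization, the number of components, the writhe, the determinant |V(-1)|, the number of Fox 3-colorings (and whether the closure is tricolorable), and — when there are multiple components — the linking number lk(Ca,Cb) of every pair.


V(q) = -q^-1 + 2 - q + 2q^2 - q^3 + q^4 - q^5
bracket: -A^-14 + A^-10 - A^-6 + 2A^-2 - A^2 + 2A^6 - A^10, w = +2
1 component, writhe +2, over 12 crossings
det 9, colorings 9 of 3^12 — tricolorable
observation: det 9 = |V(-1)|; divisible by 3, so tricolorable


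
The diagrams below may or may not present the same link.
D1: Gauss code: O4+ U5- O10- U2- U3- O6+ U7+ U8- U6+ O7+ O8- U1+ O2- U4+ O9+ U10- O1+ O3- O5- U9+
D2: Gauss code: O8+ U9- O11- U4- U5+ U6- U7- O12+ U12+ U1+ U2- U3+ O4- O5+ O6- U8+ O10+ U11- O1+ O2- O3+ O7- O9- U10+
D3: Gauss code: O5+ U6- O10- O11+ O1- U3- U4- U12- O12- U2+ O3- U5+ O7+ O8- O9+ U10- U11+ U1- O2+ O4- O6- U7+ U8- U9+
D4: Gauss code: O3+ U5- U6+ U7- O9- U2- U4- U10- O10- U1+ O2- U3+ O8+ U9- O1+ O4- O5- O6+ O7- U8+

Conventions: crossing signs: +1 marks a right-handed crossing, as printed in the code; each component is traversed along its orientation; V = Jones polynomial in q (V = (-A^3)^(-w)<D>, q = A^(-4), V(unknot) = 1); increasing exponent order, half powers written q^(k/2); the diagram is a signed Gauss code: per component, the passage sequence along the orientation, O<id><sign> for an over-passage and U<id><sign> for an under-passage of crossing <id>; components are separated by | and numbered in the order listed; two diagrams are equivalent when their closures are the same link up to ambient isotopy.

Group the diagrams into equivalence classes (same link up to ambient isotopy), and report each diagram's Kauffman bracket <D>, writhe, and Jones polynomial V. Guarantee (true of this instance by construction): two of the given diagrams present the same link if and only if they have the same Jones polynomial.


equivalence classes: {D1, D2, D3, D4}
D1 (bracket A^-8 - A^-4 + 1 - A^4 + A^8; 10 crossings at w = 0): V = q^-2 - q^-1 + 1 - q + q^2
D2 (bracket A^-8 - A^-4 + 1 - A^4 + A^8; 12 crossings at w = 0): V = q^-2 - q^-1 + 1 - q + q^2
D3 (bracket A^-14 - A^-10 + A^-6 - A^-2 + A^2; 12 crossings at w = -2): V = q^-2 - q^-1 + 1 - q + q^2
D4 (bracket A^-14 - A^-10 + A^-6 - A^-2 + A^2; 10 crossings at w = -2): V = q^-2 - q^-1 + 1 - q + q^2
observation: one V(q) for all 4 diagrams — one class (guaranteed)


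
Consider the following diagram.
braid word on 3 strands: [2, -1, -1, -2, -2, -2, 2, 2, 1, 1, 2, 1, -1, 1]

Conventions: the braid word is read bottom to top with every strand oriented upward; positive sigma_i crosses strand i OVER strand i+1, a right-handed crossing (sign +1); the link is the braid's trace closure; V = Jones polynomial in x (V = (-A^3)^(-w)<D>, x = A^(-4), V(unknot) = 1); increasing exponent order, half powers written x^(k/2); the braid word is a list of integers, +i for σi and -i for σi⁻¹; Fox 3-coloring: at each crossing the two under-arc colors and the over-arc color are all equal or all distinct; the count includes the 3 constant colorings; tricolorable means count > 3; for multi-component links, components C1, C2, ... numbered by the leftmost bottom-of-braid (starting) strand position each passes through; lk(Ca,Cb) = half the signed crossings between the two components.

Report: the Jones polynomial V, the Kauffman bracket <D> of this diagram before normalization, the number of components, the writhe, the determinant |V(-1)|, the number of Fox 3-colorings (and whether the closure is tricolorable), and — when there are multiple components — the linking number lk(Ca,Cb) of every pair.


Jones polynomial: V(x) = x + x^3 - x^4
<D> = -A^-10 + A^-6 + A^2; writhe +2
components 1, writhe +2 (14 crossings)
3-colorings: 9 of 3^14, det 3 — tricolorable
note: det 3 = |V(-1)|; divisible by 3, so tricolorable


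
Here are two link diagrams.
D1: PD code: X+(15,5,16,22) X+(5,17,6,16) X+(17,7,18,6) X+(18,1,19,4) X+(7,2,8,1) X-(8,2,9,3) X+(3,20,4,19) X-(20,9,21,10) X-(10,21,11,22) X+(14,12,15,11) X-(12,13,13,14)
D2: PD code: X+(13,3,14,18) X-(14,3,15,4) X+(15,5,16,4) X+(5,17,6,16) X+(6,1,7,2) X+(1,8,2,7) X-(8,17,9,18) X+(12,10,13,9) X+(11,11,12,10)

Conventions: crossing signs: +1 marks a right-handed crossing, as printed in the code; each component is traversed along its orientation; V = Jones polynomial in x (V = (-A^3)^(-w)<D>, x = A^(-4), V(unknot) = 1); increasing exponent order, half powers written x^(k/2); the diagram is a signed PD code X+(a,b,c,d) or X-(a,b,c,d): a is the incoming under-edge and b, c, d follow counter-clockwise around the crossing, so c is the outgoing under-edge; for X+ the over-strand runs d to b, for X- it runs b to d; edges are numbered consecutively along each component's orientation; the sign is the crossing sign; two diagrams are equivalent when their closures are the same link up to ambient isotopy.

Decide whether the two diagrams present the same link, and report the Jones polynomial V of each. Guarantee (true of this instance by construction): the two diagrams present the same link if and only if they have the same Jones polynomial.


equivalent: yes
V(D1) = -x^(1/2) - x^(5/2)  (w +3, c 11, <D> = A^-1 + A^7)
V(D2) = -x^(1/2) - x^(5/2)  (w +5, c 9, <D> = A^5 + A^13)
why: Reidemeister moves carry D1 (11 crossings) to D2 (9)


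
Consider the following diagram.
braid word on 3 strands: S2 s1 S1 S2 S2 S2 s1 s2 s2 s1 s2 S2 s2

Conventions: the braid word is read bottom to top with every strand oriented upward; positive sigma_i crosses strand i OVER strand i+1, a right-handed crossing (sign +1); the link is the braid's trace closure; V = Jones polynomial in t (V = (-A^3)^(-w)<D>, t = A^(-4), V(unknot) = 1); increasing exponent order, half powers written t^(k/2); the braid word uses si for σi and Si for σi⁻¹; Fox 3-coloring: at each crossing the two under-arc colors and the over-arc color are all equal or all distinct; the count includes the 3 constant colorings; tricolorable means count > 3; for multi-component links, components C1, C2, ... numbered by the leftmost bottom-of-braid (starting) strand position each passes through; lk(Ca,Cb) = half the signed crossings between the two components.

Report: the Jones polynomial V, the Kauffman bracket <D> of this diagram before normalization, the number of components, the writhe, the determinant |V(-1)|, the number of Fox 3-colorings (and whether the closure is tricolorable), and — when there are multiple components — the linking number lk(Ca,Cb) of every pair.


Jones polynomial: V(t) = t^(-3/2) - t^(-1/2) - t^(3/2) - t^(7/2)
<D> = A^-11 + A^-3 + A^5 - A^9; writhe +1
components 2, writhe +1 (13 crossings)
linking number lk(C1,C2) = +2
3-colorings: 3 of 3^13, det 4 — not tricolorable
note: the span of V is 5, within the link bound 13 + 2 - 1


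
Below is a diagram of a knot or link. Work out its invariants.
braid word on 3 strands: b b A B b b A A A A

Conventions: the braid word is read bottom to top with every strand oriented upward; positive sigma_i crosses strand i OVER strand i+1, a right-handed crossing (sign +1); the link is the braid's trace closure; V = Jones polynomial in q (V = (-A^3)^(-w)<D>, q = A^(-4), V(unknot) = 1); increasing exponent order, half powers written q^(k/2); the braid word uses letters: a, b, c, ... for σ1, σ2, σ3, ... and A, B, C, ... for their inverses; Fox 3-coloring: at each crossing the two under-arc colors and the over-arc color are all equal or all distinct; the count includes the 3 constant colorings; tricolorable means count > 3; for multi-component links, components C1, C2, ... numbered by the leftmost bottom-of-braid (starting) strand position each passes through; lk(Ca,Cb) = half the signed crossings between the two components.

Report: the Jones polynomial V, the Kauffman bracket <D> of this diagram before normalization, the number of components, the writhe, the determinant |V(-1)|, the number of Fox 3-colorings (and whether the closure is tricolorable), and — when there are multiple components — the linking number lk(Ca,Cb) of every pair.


V = -q^-6 + 2q^-5 - 3q^-4 + 4q^-3 - 4q^-2 + 4q^-1 - 2 + 2q - q^2
<D> = -A^-14 + 2A^-10 - 2A^-6 + 4A^-2 - 4A^2 + 4A^6 - 3A^10 + 2A^14 - A^18 (w = -2)
1 component over 10 crossings, w = -2
3 Fox colorings among 3^10, |V(-1)| = 23: not tricolorable
why: w = -2 (over 10 crossings) is diagram-only; (-A^3)^(2) removes it from V


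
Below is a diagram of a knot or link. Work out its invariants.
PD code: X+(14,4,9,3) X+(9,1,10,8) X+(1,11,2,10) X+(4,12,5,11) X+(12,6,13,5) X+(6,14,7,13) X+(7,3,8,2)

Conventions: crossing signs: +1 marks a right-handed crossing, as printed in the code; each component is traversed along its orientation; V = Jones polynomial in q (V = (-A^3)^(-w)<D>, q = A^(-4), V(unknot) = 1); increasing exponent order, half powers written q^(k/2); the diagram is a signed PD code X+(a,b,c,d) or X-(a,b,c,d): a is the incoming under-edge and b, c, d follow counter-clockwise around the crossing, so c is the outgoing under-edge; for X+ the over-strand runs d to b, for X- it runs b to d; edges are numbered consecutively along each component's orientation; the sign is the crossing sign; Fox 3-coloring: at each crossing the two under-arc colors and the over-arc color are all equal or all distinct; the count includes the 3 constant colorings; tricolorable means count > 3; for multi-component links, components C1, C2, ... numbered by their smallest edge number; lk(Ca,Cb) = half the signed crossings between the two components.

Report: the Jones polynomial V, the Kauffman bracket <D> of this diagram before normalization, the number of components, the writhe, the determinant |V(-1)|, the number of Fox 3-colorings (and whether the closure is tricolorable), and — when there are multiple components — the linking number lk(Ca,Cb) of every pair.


V(q) = -q^(5/2) - q^(9/2) + q^(11/2) - q^(13/2) + q^(15/2) - q^(17/2)
bracket: A^-13 - A^-9 + A^-5 - A^-1 + A^3 + A^11, w = +7
2 components, writhe +7, over 7 crossings
lk(C1,C2) = +3
det 6, colorings 9 of 3^7 — tricolorable
observation: span 6 respects span(V) <= c + mu - 1 = 8 for this 2-component diagram


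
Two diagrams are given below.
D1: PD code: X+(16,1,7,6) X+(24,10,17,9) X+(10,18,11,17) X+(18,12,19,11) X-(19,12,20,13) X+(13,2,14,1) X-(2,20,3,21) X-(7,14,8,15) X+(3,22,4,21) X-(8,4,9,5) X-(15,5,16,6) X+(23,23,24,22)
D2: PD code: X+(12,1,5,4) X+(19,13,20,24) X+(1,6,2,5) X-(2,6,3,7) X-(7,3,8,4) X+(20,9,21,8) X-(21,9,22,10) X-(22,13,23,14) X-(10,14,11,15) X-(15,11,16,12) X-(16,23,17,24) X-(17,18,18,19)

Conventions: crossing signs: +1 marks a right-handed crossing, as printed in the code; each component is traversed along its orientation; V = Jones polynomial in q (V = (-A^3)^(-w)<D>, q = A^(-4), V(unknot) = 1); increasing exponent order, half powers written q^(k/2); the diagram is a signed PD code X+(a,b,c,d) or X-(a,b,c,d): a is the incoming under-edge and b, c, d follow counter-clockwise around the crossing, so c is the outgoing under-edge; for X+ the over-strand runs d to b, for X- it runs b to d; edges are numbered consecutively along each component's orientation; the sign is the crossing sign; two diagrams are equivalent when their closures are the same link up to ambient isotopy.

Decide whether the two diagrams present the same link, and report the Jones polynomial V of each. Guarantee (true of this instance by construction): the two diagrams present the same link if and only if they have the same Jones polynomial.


same link: no
V(D1) = 1 + q + q^2 + q^3  [12 crossings, <D> = A^-6 + A^-2 + A^2 + A^6, w = +2]
V(D2) = q^-3 + q^-2 + q^-1 + 1  [12 crossings, <D> = A^-12 + A^-8 + A^-4 + 1, w = -4]
insight: comparing 2 Jones polynomials yields 2 groups


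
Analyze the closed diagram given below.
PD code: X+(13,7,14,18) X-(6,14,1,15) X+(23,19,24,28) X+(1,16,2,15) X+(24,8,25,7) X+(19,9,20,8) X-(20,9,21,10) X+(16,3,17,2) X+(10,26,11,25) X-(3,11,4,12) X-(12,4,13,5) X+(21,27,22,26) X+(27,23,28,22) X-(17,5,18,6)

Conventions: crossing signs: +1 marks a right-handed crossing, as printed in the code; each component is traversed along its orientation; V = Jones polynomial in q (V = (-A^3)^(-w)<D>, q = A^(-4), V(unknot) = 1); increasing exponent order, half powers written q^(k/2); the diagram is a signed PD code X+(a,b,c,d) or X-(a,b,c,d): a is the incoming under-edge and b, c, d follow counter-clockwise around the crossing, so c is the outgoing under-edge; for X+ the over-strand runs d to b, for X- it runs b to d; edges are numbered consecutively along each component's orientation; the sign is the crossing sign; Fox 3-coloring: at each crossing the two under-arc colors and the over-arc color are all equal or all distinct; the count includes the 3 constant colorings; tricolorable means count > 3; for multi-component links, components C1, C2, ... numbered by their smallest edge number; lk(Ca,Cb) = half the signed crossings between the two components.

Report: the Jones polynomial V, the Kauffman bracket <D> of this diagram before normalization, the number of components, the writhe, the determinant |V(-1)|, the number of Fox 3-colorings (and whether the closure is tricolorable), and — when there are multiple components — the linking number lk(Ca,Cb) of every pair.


Jones polynomial: V(q) = q^-1 + 3q - q^2 + 3q^3 - 2q^4 + q^5 - q^6
<D> = -A^-12 + A^-8 - 2A^-4 + 3 - A^4 + 3A^8 + A^16; writhe +4
components 3, writhe +4 (14 crossings)
linking number lk(C1,C2) = -1
lk(C1,C3): 0
lk(C2,C3) = +1
3-colorings: 9 of 3^14, det 12 — tricolorable
note: the 3 component pairs carry total linking 0


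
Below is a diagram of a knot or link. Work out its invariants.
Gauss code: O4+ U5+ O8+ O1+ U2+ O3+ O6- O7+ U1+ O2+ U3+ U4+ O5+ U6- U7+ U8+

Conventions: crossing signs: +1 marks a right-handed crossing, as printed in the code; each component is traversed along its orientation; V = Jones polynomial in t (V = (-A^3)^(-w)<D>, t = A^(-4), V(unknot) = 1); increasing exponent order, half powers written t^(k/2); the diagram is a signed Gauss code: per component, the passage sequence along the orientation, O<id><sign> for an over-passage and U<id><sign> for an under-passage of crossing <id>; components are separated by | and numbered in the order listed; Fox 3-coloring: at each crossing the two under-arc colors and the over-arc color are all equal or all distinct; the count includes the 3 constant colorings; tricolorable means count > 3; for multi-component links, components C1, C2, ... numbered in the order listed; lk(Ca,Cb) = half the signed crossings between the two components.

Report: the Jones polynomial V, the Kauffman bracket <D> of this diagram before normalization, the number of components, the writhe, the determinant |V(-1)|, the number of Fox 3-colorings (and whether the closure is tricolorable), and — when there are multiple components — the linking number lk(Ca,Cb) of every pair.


V = t^2 + 2t^4 - 2t^5 + t^6 - 2t^7 + t^8
<D> = A^-14 - 2A^-10 + A^-6 - 2A^-2 + 2A^2 + A^10 (w = +6)
1 component over 8 crossings, w = +6
27 Fox colorings among 3^8, |V(-1)| = 9: tricolorable
why: V spans 6 powers of t: at least 6 crossings in any diagram


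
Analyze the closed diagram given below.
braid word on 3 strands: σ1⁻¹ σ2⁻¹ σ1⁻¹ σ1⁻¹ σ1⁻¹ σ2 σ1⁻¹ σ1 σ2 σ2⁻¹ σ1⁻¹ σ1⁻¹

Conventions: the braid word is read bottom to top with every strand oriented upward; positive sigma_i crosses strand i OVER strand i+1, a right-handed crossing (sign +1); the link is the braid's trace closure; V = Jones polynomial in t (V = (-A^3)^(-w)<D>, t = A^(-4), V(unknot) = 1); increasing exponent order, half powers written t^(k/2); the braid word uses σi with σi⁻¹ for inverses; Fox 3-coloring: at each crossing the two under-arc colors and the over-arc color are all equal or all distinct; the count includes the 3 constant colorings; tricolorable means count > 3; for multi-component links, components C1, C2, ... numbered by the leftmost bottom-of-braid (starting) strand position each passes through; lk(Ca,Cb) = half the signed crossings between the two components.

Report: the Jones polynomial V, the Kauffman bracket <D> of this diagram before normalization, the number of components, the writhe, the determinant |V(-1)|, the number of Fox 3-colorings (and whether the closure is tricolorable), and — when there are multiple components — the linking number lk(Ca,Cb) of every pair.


V = t^-8 - 2t^-7 + t^-6 - 2t^-5 + 2t^-4 + t^-2
<D> = A^-10 + 2A^-2 - 2A^2 + A^6 - 2A^10 + A^14 (w = -6)
1 component over 12 crossings, w = -6
27 Fox colorings among 3^12, |V(-1)| = 9: tricolorable
why: det 9 = |V(-1)|; divisible by 3, so tricolorable
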